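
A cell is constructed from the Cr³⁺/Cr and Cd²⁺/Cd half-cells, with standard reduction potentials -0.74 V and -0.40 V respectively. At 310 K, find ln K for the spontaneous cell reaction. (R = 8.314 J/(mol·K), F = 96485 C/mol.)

E°_cell = -0.40 − (-0.74) = 0.34 V, with n = 6 electrons transferred.
At equilibrium E = 0, so the Nernst equation gives ln K = nFE°/RT = (6)(96485)(0.34)/((8.314)(310)) = 76.37.

ln K = 76.4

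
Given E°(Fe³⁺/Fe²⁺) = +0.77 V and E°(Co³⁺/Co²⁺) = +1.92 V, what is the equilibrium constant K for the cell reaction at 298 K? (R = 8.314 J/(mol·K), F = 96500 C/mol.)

E°_cell = +1.92 − (+0.77) = 1.15 V, with n = 1 electron transferred.
At equilibrium E = 0, so the Nernst equation gives ln K = nFE°/RT = (1)(96500)(1.15)/((8.314)(298)) = 44.79.
K = e^44.79 = 2.8 × 10^19.

2.8 × 10^19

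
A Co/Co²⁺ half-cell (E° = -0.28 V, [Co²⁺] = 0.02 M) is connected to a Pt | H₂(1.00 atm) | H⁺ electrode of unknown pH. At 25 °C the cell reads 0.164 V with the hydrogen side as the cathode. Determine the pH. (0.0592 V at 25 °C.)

pH = 2.81

E°_cell = 0.28 V and n = 2.
log Q = n(E° − E)/0.0592 = 2×(0.28 − 0.164)/0.0592 = 3.919.
With Q = [Co²⁺]·P(H₂) / [H⁺]^2, solving for [H⁺] gives log[H⁺] = -2.809, so pH = 2.81.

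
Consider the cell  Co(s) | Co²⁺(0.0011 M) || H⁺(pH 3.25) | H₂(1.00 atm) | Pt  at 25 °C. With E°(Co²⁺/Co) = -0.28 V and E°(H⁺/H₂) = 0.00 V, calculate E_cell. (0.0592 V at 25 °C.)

The hydrogen couple is the cathode, so E°_cell = 0.28 V; n = 2.
[H⁺] = 10^(−3.25) = 5.6 × 10^-4 M, and Q = [Co²⁺]·P(H₂) / [H⁺]^2 = 3480.
E = E° − (0.0592/2) log Q = 0.28 − (0.0592/2)(3.541) = 0.175 V.

0.18 V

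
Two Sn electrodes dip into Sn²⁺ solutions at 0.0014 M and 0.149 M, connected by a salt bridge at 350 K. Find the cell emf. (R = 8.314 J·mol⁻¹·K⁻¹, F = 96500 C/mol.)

Both half-cells are Sn²⁺/Sn, so E°_cell = 0. The concentrated side is the cathode; the cell reaction moves Sn²⁺ from high to low concentration with n = 2.
Q = [Sn²⁺]_dilute/[Sn²⁺]_conc = 0.0014/0.149 = 0.00940.
E = 0 − (RT/nF) ln Q = −((8.314×350)/(2×96500))(-4.667) = 0.0704 V.

0.070 V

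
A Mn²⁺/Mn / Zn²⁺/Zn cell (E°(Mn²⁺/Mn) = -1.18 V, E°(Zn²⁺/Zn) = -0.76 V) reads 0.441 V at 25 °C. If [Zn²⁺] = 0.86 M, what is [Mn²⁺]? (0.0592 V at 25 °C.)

0.17 M

From the Nernst equation, log Q = n(E° − E)/0.0592 = 2(0.42 − 0.441)/0.0592 = -0.709, so Q = 0.195.
With Q = [Mn²⁺]/[Zn²⁺] and the known concentrations, [Mn²⁺] in the numerator gives [Mn²⁺] = 0.17 M.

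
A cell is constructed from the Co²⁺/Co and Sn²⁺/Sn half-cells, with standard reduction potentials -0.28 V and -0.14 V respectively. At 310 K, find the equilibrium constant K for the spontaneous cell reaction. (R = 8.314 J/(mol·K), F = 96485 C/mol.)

3.6 × 10^4

E°_cell = -0.14 − (-0.28) = 0.14 V, with n = 2 electrons transferred.
At equilibrium E = 0, so the Nernst equation gives ln K = nFE°/RT = (2)(96485)(0.14)/((8.314)(310)) = 10.48.
K = e^10.48 = 3.6 × 10^4.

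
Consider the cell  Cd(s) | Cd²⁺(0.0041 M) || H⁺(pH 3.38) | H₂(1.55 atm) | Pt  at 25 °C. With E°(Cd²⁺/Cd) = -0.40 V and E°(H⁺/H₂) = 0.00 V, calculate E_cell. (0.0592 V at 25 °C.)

0.26 V

The hydrogen couple is the cathode, so E°_cell = 0.40 V; n = 2.
[H⁺] = 10^(−3.38) = 4.2 × 10^-4 M, and Q = [Cd²⁺]·P(H₂) / [H⁺]^2 = 3.66 × 10^4.
E = E° − (0.0592/2) log Q = 0.40 − (0.0592/2)(4.563) = 0.265 V.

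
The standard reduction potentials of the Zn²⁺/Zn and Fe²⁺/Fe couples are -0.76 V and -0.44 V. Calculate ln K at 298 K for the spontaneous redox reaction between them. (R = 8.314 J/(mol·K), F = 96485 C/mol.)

E°_cell = -0.44 − (-0.76) = 0.32 V, with n = 2 electrons transferred.
At equilibrium E = 0, so the Nernst equation gives ln K = nFE°/RT = (2)(96485)(0.32)/((8.314)(298)) = 24.92.

ln K = 24.9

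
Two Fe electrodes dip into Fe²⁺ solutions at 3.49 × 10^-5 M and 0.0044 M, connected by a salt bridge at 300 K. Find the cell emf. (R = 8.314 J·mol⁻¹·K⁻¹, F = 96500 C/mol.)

Both half-cells are Fe²⁺/Fe, so E°_cell = 0. The concentrated side is the cathode; the cell reaction moves Fe²⁺ from high to low concentration with n = 2.
Q = [Fe²⁺]_dilute/[Fe²⁺]_conc = 3.49 × 10^-5/0.0044 = 0.00793.
E = 0 − (RT/nF) ln Q = −((8.314×300)/(2×96500))(-4.837) = 0.0625 V.

0.063 V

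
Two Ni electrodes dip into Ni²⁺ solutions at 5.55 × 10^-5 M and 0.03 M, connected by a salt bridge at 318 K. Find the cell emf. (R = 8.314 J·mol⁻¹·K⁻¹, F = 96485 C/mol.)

0.086 V

Both half-cells are Ni²⁺/Ni, so E°_cell = 0. The concentrated side is the cathode; the cell reaction moves Ni²⁺ from high to low concentration with n = 2.
Q = [Ni²⁺]_dilute/[Ni²⁺]_conc = 5.55 × 10^-5/0.03 = 0.00185.
E = 0 − (RT/nF) ln Q = −((8.314×318)/(2×96485))(-6.293) = 0.0862 V.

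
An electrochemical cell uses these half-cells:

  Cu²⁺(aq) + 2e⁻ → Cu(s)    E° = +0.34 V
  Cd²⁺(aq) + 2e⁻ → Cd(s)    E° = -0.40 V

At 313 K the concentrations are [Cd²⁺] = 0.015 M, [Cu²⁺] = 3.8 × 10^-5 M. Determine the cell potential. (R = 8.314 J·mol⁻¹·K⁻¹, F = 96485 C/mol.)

The Cu²⁺/Cu couple has the higher reduction potential and acts as the cathode, so E°_cell = +0.34 − (-0.40) = 0.74 V.
Balancing electrons gives n = 2; the reaction quotient is Q = [Cd²⁺]/[Cu²⁺] = 395.
E = E° − (RT/nF) ln Q = 0.74 − (8.314×313)/(2×96485) × (5.978) = 0.740 − 0.081 = 0.659 V.

0.659 V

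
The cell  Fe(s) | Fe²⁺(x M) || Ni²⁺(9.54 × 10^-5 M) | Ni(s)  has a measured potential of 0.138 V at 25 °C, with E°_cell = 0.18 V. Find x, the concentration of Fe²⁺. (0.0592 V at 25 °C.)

0.0025 M

From the Nernst equation, log Q = n(E° − E)/0.0592 = 2(0.18 − 0.138)/0.0592 = 1.419, so Q = 26.2.
With Q = [Fe²⁺]/[Ni²⁺] and the known concentrations, [Fe²⁺] in the numerator gives [Fe²⁺] = 0.0025 M.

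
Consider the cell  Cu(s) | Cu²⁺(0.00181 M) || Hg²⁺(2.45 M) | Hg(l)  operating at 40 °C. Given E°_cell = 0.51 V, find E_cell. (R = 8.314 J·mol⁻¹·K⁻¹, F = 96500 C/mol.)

0.607 V

Balancing electrons gives n = 2; the reaction quotient is Q = [Cu²⁺]/[Hg²⁺] = 7.39 × 10^-4.
E = E° − (RT/nF) ln Q = 0.51 − (8.314×313)/(2×96500) × (-7.211) = 0.510 + 0.097 = 0.607 V.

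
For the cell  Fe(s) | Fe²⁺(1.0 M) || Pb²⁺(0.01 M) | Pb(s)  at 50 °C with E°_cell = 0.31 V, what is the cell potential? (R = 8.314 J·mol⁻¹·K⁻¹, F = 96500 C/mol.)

0.246 V

Balancing electrons gives n = 2; the reaction quotient is Q = [Fe²⁺]/[Pb²⁺] = 100.
E = E° − (RT/nF) ln Q = 0.31 − (8.314×323)/(2×96500) × (4.605) = 0.310 − 0.064 = 0.246 V.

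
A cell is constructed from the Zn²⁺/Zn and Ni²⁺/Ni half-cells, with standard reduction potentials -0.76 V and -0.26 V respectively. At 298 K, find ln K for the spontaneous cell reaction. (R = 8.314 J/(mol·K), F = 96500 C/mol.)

E°_cell = -0.26 − (-0.76) = 0.50 V, with n = 2 electrons transferred.
At equilibrium E = 0, so the Nernst equation gives ln K = nFE°/RT = (2)(96500)(0.50)/((8.314)(298)) = 38.95.

ln K = 38.9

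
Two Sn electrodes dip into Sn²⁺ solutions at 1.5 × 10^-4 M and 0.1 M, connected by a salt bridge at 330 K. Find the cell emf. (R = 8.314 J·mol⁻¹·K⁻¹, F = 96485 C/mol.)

0.092 V

Both half-cells are Sn²⁺/Sn, so E°_cell = 0. The concentrated side is the cathode; the cell reaction moves Sn²⁺ from high to low concentration with n = 2.
Q = [Sn²⁺]_dilute/[Sn²⁺]_conc = 1.5 × 10^-4/0.1 = 0.00150.
E = 0 − (RT/nF) ln Q = −((8.314×330)/(2×96485))(-6.502) = 0.0924 V.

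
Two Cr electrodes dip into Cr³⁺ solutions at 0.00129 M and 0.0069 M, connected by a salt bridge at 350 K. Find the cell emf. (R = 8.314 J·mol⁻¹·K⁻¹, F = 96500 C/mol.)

0.017 V

Both half-cells are Cr³⁺/Cr, so E°_cell = 0. The concentrated side is the cathode; the cell reaction moves Cr³⁺ from high to low concentration with n = 3.
Q = [Cr³⁺]_dilute/[Cr³⁺]_conc = 0.00129/0.0069 = 0.187.
E = 0 − (RT/nF) ln Q = −((8.314×350)/(3×96500))(-1.677) = 0.0169 V.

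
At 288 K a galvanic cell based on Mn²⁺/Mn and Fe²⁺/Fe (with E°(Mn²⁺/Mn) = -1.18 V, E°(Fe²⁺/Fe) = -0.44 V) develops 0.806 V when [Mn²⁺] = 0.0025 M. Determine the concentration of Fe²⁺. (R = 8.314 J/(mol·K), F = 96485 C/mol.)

0.51 M

From the Nernst equation, ln Q = nF(E° − E)/RT = 2×96485×(0.74 − 0.806)/(8.314×288) = -5.319, so Q = 0.00490.
With Q = [Mn²⁺]/[Fe²⁺] and the known concentrations, [Fe²⁺] in the denominator gives [Fe²⁺] = 0.51 M.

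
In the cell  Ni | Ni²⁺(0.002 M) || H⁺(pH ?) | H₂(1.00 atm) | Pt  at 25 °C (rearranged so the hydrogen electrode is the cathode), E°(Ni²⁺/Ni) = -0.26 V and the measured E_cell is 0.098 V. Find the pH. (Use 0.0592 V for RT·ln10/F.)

pH = 4.09

E°_cell = 0.26 V and n = 2.
log Q = n(E° − E)/0.0592 = 2×(0.26 − 0.098)/0.0592 = 5.473.
With Q = [Ni²⁺]·P(H₂) / [H⁺]^2, solving for [H⁺] gives log[H⁺] = -4.086, so pH = 4.09.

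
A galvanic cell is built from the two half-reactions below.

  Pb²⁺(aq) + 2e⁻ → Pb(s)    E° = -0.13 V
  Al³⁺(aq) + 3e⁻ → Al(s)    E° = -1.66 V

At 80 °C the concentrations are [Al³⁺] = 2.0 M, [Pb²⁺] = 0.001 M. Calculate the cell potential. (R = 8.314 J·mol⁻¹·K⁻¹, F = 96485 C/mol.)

1.42 V

The Pb²⁺/Pb couple has the higher reduction potential and acts as the cathode, so E°_cell = -0.13 − (-1.66) = 1.53 V.
Balancing electrons gives n = 6; the reaction quotient is Q = [Al³⁺]^2/[Pb²⁺]^3 = 4 × 10^9.
E = E° − (RT/nF) ln Q = 1.53 − (8.314×353)/(6×96485) × (22.110) = 1.530 − 0.112 = 1.418 V.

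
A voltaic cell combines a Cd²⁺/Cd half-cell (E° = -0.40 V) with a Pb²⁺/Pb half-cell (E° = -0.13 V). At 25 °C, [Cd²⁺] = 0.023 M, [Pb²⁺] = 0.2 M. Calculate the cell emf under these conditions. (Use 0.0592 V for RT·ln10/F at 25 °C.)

The Pb²⁺/Pb couple has the higher reduction potential and acts as the cathode, so E°_cell = -0.13 − (-0.40) = 0.27 V.
Balancing electrons gives n = 2; the reaction quotient is Q = [Cd²⁺]/[Pb²⁺] = 0.115.
At 25 °C, E = E° − (0.0592/n) log Q = 0.27 − (0.0592/2)(-0.939) = 0.270 + 0.028 = 0.298 V.

0.298 V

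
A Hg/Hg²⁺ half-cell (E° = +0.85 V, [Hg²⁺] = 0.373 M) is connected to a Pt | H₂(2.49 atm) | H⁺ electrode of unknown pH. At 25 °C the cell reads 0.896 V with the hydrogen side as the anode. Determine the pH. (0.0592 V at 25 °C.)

pH = 0.79

E°_cell = 0.85 V and n = 2.
log Q = n(E° − E)/0.0592 = 2×(0.85 − 0.896)/0.0592 = -1.554.
With Q = [H⁺]^2 / ([Hg²⁺]·P(H₂)), solving for [H⁺] gives log[H⁺] = -0.793, so pH = 0.79.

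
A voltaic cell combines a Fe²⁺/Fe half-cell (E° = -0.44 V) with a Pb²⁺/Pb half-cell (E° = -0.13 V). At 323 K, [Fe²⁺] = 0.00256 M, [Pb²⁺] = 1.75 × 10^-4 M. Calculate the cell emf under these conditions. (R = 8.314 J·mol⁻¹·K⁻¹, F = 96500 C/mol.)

0.273 V

The Pb²⁺/Pb couple has the higher reduction potential and acts as the cathode, so E°_cell = -0.13 − (-0.44) = 0.31 V.
Balancing electrons gives n = 2; the reaction quotient is Q = [Fe²⁺]/[Pb²⁺] = 14.6.
E = E° − (RT/nF) ln Q = 0.31 − (8.314×323)/(2×96500) × (2.683) = 0.310 − 0.037 = 0.273 V.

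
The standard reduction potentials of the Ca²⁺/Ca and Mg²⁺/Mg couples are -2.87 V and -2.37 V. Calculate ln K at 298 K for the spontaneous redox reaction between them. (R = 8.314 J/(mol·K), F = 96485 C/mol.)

E°_cell = -2.37 − (-2.87) = 0.50 V, with n = 2 electrons transferred.
At equilibrium E = 0, so the Nernst equation gives ln K = nFE°/RT = (2)(96485)(0.50)/((8.314)(298)) = 38.94.

ln K = 38.9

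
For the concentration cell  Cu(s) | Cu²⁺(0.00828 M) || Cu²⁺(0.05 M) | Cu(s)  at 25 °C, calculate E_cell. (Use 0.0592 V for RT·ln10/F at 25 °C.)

Both half-cells are Cu²⁺/Cu, so E°_cell = 0. The concentrated side is the cathode; the cell reaction moves Cu²⁺ from high to low concentration with n = 2.
Q = [Cu²⁺]_dilute/[Cu²⁺]_conc = 0.00828/0.05 = 0.166.
E = 0 − (0.0592/2) log Q = −(0.0592/2)(-0.781) = 0.0231 V.

0.023 V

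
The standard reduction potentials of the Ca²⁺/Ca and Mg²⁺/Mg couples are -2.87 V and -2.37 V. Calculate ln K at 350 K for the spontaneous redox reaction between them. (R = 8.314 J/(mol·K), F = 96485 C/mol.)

E°_cell = -2.37 − (-2.87) = 0.50 V, with n = 2 electrons transferred.
At equilibrium E = 0, so the Nernst equation gives ln K = nFE°/RT = (2)(96485)(0.50)/((8.314)(350)) = 33.16.

ln K = 33.2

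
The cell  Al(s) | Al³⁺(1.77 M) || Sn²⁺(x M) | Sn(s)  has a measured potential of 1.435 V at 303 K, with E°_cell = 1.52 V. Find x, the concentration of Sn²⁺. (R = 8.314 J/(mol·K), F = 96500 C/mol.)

From the Nernst equation, ln Q = nF(E° − E)/RT = 6×96500×(1.52 − 1.435)/(8.314×303) = 19.536, so Q = 3.05 × 10^8.
With Q = [Al³⁺]^2/[Sn²⁺]^3 and the known concentrations, [Sn²⁺]^3 in the denominator gives [Sn²⁺] = 0.0022 M.

0.0022 M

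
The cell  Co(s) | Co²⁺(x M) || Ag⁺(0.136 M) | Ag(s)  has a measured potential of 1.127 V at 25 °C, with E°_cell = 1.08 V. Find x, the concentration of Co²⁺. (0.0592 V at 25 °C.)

4.8 × 10^-4 M

From the Nernst equation, log Q = n(E° − E)/0.0592 = 2(1.08 − 1.127)/0.0592 = -1.588, so Q = 0.0258.
With Q = [Co²⁺]/[Ag⁺]^2 and the known concentrations, [Co²⁺] in the numerator gives [Co²⁺] = 4.8 × 10^-4 M.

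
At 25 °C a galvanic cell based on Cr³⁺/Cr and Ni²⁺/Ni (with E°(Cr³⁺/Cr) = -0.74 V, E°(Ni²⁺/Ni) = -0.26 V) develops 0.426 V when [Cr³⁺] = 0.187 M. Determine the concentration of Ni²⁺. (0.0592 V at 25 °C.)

From the Nernst equation, log Q = n(E° − E)/0.0592 = 6(0.48 − 0.426)/0.0592 = 5.473, so Q = 2.97 × 10^5.
With Q = [Cr³⁺]^2/[Ni²⁺]^3 and the known concentrations, [Ni²⁺]^3 in the denominator gives [Ni²⁺] = 0.0049 M.

0.0049 M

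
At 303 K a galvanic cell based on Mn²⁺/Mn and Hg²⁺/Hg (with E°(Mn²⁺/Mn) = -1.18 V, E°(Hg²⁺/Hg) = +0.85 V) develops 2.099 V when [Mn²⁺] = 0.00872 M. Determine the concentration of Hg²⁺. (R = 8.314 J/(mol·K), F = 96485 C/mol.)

From the Nernst equation, ln Q = nF(E° − E)/RT = 2×96485×(2.03 − 2.099)/(8.314×303) = -5.286, so Q = 0.00506.
With Q = [Mn²⁺]/[Hg²⁺] and the known concentrations, [Hg²⁺] in the denominator gives [Hg²⁺] = 1.7 M.

1.7 M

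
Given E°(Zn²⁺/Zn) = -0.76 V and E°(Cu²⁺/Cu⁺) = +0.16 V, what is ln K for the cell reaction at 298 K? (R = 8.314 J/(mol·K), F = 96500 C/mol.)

E°_cell = +0.16 − (-0.76) = 0.92 V, with n = 2 electrons transferred.
At equilibrium E = 0, so the Nernst equation gives ln K = nFE°/RT = (2)(96500)(0.92)/((8.314)(298)) = 71.67.

ln K = 71.7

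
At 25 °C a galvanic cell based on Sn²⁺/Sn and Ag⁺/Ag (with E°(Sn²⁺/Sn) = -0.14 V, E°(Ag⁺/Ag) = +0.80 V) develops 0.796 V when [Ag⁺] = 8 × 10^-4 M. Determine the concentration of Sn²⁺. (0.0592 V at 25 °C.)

0.047 M

From the Nernst equation, log Q = n(E° − E)/0.0592 = 2(0.94 − 0.796)/0.0592 = 4.865, so Q = 7.33 × 10^4.
With Q = [Sn²⁺]/[Ag⁺]^2 and the known concentrations, [Sn²⁺] in the numerator gives [Sn²⁺] = 0.047 M.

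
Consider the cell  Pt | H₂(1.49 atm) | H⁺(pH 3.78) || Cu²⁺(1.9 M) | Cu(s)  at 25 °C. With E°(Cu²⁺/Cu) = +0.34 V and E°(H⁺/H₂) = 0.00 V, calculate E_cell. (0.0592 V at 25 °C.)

0.58 V

The Cu²⁺/Cu couple is the cathode, so E°_cell = 0.34 V; n = 2.
[H⁺] = 10^(−3.78) = 1.7 × 10^-4 M, and Q = [H⁺]^2 / ([Cu²⁺]·P(H₂)) = 9.73 × 10^-9.
E = E° − (0.0592/2) log Q = 0.34 − (0.0592/2)(-8.012) = 0.577 V.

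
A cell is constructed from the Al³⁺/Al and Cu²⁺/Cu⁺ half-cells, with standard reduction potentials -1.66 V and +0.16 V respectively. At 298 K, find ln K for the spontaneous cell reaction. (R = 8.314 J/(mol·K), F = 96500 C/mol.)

E°_cell = +0.16 − (-1.66) = 1.82 V, with n = 3 electrons transferred.
At equilibrium E = 0, so the Nernst equation gives ln K = nFE°/RT = (3)(96500)(1.82)/((8.314)(298)) = 212.66.

ln K = 212.7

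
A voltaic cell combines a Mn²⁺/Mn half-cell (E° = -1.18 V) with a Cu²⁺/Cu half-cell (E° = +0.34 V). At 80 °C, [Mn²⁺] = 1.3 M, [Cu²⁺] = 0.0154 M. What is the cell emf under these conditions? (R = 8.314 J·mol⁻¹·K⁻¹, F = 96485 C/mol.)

1.45 V

The Cu²⁺/Cu couple has the higher reduction potential and acts as the cathode, so E°_cell = +0.34 − (-1.18) = 1.52 V.
Balancing electrons gives n = 2; the reaction quotient is Q = [Mn²⁺]/[Cu²⁺] = 84.4.
E = E° − (RT/nF) ln Q = 1.52 − (8.314×353)/(2×96485) × (4.436) = 1.520 − 0.067 = 1.453 V.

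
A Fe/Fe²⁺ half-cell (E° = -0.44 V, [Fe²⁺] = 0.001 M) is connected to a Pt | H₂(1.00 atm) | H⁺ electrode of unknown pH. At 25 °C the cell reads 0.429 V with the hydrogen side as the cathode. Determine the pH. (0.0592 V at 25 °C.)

E°_cell = 0.44 V and n = 2.
log Q = n(E° − E)/0.0592 = 2×(0.44 − 0.429)/0.0592 = 0.372.
With Q = [Fe²⁺]·P(H₂) / [H⁺]^2, solving for [H⁺] gives log[H⁺] = -1.686, so pH = 1.69.

pH = 1.69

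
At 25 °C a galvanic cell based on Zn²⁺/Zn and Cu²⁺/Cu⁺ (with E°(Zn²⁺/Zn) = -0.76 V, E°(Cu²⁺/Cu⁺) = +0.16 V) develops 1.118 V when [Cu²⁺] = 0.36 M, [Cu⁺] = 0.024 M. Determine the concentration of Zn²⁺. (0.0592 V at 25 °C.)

From the Nernst equation, log Q = n(E° − E)/0.0592 = 2(0.92 − 1.118)/0.0592 = -6.689, so Q = 2.05 × 10^-7.
With Q = [Zn²⁺]·[Cu⁺]^2/[Cu²⁺]^2 and the known concentrations, [Zn²⁺] in the numerator gives [Zn²⁺] = 4.6 × 10^-5 M.

4.6 × 10^-5 M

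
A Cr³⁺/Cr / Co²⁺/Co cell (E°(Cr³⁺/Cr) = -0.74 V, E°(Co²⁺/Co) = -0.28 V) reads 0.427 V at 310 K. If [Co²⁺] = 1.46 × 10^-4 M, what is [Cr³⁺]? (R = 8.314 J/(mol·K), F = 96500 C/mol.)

7.2 × 10^-5 M

From the Nernst equation, ln Q = nF(E° − E)/RT = 6×96500×(0.46 − 0.427)/(8.314×310) = 7.413, so Q = 1660.
With Q = [Cr³⁺]^2/[Co²⁺]^3 and the known concentrations, [Cr³⁺]^2 in the numerator gives [Cr³⁺] = 7.2 × 10^-5 M.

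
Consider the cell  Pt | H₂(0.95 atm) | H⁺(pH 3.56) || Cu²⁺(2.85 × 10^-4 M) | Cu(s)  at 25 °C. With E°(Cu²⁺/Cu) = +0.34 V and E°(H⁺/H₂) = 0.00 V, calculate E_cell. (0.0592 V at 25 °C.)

The Cu²⁺/Cu couple is the cathode, so E°_cell = 0.34 V; n = 2.
[H⁺] = 10^(−3.56) = 2.8 × 10^-4 M, and Q = [H⁺]^2 / ([Cu²⁺]·P(H₂)) = 2.8 × 10^-4.
E = E° − (0.0592/2) log Q = 0.34 − (0.0592/2)(-3.553) = 0.445 V.

0.45 V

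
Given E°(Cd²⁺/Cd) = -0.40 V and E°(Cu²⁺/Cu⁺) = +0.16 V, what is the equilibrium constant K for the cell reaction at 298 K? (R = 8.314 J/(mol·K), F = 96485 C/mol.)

8.8 × 10^18

E°_cell = +0.16 − (-0.40) = 0.56 V, with n = 2 electrons transferred.
At equilibrium E = 0, so the Nernst equation gives ln K = nFE°/RT = (2)(96485)(0.56)/((8.314)(298)) = 43.62.
K = e^43.62 = 8.8 × 10^18.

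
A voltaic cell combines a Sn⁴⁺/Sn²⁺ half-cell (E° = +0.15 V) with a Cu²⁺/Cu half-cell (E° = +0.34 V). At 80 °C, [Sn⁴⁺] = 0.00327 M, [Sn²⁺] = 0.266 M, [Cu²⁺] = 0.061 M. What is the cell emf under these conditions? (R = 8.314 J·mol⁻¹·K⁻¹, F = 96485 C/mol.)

The Cu²⁺/Cu couple has the higher reduction potential and acts as the cathode, so E°_cell = +0.34 − (+0.15) = 0.19 V.
Balancing electrons gives n = 2; the reaction quotient is Q = [Sn⁴⁺]/([Sn²⁺]·[Cu²⁺]) = 0.202.
E = E° − (RT/nF) ln Q = 0.19 − (8.314×353)/(2×96485) × (-1.602) = 0.190 + 0.024 = 0.214 V.

0.214 V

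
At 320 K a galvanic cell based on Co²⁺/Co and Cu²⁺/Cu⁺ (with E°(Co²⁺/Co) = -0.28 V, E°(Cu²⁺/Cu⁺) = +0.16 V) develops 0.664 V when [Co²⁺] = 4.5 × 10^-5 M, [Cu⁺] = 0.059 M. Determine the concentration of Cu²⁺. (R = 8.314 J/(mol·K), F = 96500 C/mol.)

From the Nernst equation, ln Q = nF(E° − E)/RT = 2×96500×(0.44 − 0.664)/(8.314×320) = -16.250, so Q = 8.77 × 10^-8.
With Q = [Co²⁺]·[Cu⁺]^2/[Cu²⁺]^2 and the known concentrations, [Cu²⁺]^2 in the denominator gives [Cu²⁺] = 1.3 M.

1.3 M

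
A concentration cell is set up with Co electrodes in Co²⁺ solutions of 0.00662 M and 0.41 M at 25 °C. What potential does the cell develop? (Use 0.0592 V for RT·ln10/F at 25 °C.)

0.053 V

Both half-cells are Co²⁺/Co, so E°_cell = 0. The concentrated side is the cathode; the cell reaction moves Co²⁺ from high to low concentration with n = 2.
Q = [Co²⁺]_dilute/[Co²⁺]_conc = 0.00662/0.41 = 0.0161.
E = 0 − (0.0592/2) log Q = −(0.0592/2)(-1.792) = 0.0530 V.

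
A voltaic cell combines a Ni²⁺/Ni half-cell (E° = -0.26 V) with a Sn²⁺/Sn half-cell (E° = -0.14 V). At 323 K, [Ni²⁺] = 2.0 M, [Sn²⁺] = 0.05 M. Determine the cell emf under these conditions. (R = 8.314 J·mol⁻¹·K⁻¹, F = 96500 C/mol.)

The Sn²⁺/Sn couple has the higher reduction potential and acts as the cathode, so E°_cell = -0.14 − (-0.26) = 0.12 V.
Balancing electrons gives n = 2; the reaction quotient is Q = [Ni²⁺]/[Sn²⁺] = 40.0.
E = E° − (RT/nF) ln Q = 0.12 − (8.314×323)/(2×96500) × (3.689) = 0.120 − 0.051 = 0.069 V.

0.069 V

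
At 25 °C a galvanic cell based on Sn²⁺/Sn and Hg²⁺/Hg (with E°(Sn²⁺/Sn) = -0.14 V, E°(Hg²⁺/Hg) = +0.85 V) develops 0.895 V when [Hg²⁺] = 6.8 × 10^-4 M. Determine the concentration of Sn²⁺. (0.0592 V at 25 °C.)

1.1 M

From the Nernst equation, log Q = n(E° − E)/0.0592 = 2(0.99 − 0.895)/0.0592 = 3.209, so Q = 1620.
With Q = [Sn²⁺]/[Hg²⁺] and the known concentrations, [Sn²⁺] in the numerator gives [Sn²⁺] = 1.1 M.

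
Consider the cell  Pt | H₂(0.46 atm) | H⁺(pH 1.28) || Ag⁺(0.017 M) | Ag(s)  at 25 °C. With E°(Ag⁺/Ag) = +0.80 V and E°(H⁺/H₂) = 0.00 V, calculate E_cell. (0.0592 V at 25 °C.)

0.76 V

The Ag⁺/Ag couple is the cathode, so E°_cell = 0.80 V; n = 2.
[H⁺] = 10^(−1.28) = 0.052 M, and Q = [H⁺]^2 / ([Ag⁺]^2·P(H₂)) = 20.7.
E = E° − (0.0592/2) log Q = 0.80 − (0.0592/2)(1.316) = 0.761 V.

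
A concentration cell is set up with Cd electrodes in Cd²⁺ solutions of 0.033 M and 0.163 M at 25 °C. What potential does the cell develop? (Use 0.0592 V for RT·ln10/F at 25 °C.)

0.021 V

Both half-cells are Cd²⁺/Cd, so E°_cell = 0. The concentrated side is the cathode; the cell reaction moves Cd²⁺ from high to low concentration with n = 2.
Q = [Cd²⁺]_dilute/[Cd²⁺]_conc = 0.033/0.163 = 0.202.
E = 0 − (0.0592/2) log Q = −(0.0592/2)(-0.694) = 0.0205 V.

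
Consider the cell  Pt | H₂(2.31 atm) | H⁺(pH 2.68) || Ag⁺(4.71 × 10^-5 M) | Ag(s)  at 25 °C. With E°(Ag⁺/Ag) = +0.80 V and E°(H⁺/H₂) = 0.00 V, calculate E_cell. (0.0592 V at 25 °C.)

0.71 V

The Ag⁺/Ag couple is the cathode, so E°_cell = 0.80 V; n = 2.
[H⁺] = 10^(−2.68) = 0.0021 M, and Q = [H⁺]^2 / ([Ag⁺]^2·P(H₂)) = 852.
E = E° − (0.0592/2) log Q = 0.80 − (0.0592/2)(2.930) = 0.713 V.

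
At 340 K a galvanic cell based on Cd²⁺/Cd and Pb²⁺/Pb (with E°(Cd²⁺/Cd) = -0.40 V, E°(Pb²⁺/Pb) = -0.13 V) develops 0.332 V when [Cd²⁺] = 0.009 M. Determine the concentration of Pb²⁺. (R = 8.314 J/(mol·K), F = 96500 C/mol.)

0.62 M

From the Nernst equation, ln Q = nF(E° − E)/RT = 2×96500×(0.27 − 0.332)/(8.314×340) = -4.233, so Q = 0.0145.
With Q = [Cd²⁺]/[Pb²⁺] and the known concentrations, [Pb²⁺] in the denominator gives [Pb²⁺] = 0.62 M.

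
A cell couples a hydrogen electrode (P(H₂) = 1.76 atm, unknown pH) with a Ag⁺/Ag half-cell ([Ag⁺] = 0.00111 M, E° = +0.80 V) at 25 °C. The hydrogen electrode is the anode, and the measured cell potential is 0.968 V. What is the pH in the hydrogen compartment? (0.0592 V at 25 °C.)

pH = 5.67

E°_cell = 0.80 V and n = 2.
log Q = n(E° − E)/0.0592 = 2×(0.80 − 0.968)/0.0592 = -5.676.
With Q = [H⁺]^2 / ([Ag⁺]^2·P(H₂)), solving for [H⁺] gives log[H⁺] = -5.670, so pH = 5.67.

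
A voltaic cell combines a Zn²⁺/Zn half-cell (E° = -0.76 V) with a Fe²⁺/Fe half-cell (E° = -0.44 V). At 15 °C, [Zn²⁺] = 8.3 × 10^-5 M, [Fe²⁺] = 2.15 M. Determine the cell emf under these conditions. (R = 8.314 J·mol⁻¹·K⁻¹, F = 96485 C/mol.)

The Fe²⁺/Fe couple has the higher reduction potential and acts as the cathode, so E°_cell = -0.44 − (-0.76) = 0.32 V.
Balancing electrons gives n = 2; the reaction quotient is Q = [Zn²⁺]/[Fe²⁺] = 3.86 × 10^-5.
E = E° − (RT/nF) ln Q = 0.32 − (8.314×288)/(2×96485) × (-10.162) = 0.320 + 0.126 = 0.446 V.

0.446 V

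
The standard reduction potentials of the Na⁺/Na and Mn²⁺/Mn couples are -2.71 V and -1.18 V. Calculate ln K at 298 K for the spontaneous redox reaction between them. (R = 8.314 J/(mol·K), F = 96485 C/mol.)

ln K = 119.2

E°_cell = -1.18 − (-2.71) = 1.53 V, with n = 2 electrons transferred.
At equilibrium E = 0, so the Nernst equation gives ln K = nFE°/RT = (2)(96485)(1.53)/((8.314)(298)) = 119.17.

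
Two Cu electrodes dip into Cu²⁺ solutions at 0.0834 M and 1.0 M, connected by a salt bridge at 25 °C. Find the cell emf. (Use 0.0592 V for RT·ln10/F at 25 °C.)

0.032 V

Both half-cells are Cu²⁺/Cu, so E°_cell = 0. The concentrated side is the cathode; the cell reaction moves Cu²⁺ from high to low concentration with n = 2.
Q = [Cu²⁺]_dilute/[Cu²⁺]_conc = 0.0834/1.0 = 0.0834.
E = 0 − (0.0592/2) log Q = −(0.0592/2)(-1.079) = 0.0319 V.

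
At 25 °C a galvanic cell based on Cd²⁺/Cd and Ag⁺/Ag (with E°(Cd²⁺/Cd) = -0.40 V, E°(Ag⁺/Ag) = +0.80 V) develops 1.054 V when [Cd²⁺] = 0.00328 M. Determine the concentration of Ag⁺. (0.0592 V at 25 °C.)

From the Nernst equation, log Q = n(E° − E)/0.0592 = 2(1.20 − 1.054)/0.0592 = 4.932, so Q = 8.56 × 10^4.
With Q = [Cd²⁺]/[Ag⁺]^2 and the known concentrations, [Ag⁺]^2 in the denominator gives [Ag⁺] = 2 × 10^-4 M.

2 × 10^-4 M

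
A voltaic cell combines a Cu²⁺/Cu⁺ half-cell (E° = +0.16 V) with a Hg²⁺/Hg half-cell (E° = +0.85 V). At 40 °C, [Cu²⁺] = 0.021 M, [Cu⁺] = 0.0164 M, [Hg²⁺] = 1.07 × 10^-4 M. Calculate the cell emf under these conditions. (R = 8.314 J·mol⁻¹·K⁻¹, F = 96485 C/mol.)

The Hg²⁺/Hg couple has the higher reduction potential and acts as the cathode, so E°_cell = +0.85 − (+0.16) = 0.69 V.
Balancing electrons gives n = 2; the reaction quotient is Q = [Cu²⁺]^2/([Cu⁺]^2·[Hg²⁺]) = 1.53 × 10^4.
E = E° − (RT/nF) ln Q = 0.69 − (8.314×313)/(2×96485) × (9.637) = 0.690 − 0.130 = 0.560 V.

0.560 V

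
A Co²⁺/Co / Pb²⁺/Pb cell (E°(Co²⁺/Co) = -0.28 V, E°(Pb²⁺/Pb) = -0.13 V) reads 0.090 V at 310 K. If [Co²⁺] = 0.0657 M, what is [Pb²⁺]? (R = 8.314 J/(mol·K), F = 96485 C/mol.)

7.4 × 10^-4 M

From the Nernst equation, ln Q = nF(E° − E)/RT = 2×96485×(0.15 − 0.090)/(8.314×310) = 4.492, so Q = 89.3.
With Q = [Co²⁺]/[Pb²⁺] and the known concentrations, [Pb²⁺] in the denominator gives [Pb²⁺] = 7.4 × 10^-4 M.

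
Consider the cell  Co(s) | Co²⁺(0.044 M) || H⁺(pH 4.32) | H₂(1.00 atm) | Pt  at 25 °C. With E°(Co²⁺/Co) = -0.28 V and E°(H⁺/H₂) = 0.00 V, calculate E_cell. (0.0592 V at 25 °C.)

The hydrogen couple is the cathode, so E°_cell = 0.28 V; n = 2.
[H⁺] = 10^(−4.32) = 4.8 × 10^-5 M, and Q = [Co²⁺]·P(H₂) / [H⁺]^2 = 1.92 × 10^7.
E = E° − (0.0592/2) log Q = 0.28 − (0.0592/2)(7.283) = 0.064 V.

0.064 V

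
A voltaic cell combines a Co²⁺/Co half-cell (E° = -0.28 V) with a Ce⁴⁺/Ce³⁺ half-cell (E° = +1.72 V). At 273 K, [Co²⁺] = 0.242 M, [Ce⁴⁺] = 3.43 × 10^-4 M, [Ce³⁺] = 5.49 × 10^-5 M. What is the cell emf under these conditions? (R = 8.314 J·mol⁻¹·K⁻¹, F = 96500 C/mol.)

The Ce⁴⁺/Ce³⁺ couple has the higher reduction potential and acts as the cathode, so E°_cell = +1.72 − (-0.28) = 2.00 V.
Balancing electrons gives n = 2; the reaction quotient is Q = [Co²⁺]·[Ce³⁺]^2/[Ce⁴⁺]^2 = 0.00620.
E = E° − (RT/nF) ln Q = 2.00 − (8.314×273)/(2×96500) × (-5.083) = 2.000 + 0.060 = 2.060 V.

2.06 V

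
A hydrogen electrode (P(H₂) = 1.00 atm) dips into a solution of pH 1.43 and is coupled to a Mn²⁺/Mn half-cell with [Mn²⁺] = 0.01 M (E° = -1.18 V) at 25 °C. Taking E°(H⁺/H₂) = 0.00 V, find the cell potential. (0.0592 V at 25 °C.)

1.15 V

The hydrogen couple is the cathode, so E°_cell = 1.18 V; n = 2.
[H⁺] = 10^(−1.43) = 0.037 M, and Q = [Mn²⁺]·P(H₂) / [H⁺]^2 = 7.24.
E = E° − (0.0592/2) log Q = 1.18 − (0.0592/2)(0.860) = 1.155 V.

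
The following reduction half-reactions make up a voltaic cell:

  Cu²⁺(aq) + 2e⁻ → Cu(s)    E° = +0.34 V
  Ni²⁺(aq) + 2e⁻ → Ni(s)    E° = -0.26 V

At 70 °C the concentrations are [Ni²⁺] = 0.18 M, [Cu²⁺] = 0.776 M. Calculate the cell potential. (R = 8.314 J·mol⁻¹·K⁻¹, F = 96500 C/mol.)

The Cu²⁺/Cu couple has the higher reduction potential and acts as the cathode, so E°_cell = +0.34 − (-0.26) = 0.60 V.
Balancing electrons gives n = 2; the reaction quotient is Q = [Ni²⁺]/[Cu²⁺] = 0.232.
E = E° − (RT/nF) ln Q = 0.60 − (8.314×343)/(2×96500) × (-1.461) = 0.600 + 0.022 = 0.622 V.

0.622 V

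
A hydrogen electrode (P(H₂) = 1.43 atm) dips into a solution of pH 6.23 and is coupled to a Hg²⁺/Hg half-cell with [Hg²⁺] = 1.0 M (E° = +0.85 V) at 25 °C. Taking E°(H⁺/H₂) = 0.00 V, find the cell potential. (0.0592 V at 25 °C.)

1.22 V

The Hg²⁺/Hg couple is the cathode, so E°_cell = 0.85 V; n = 2.
[H⁺] = 10^(−6.23) = 5.9 × 10^-7 M, and Q = [H⁺]^2 / ([Hg²⁺]·P(H₂)) = 2.42 × 10^-13.
E = E° − (0.0592/2) log Q = 0.85 − (0.0592/2)(-12.615) = 1.223 V.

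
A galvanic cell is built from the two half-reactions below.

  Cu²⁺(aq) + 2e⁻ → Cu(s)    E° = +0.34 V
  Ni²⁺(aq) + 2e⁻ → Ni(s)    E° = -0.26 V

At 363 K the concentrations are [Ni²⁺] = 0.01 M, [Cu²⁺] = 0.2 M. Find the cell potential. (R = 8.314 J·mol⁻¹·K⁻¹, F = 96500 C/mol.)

0.647 V

The Cu²⁺/Cu couple has the higher reduction potential and acts as the cathode, so E°_cell = +0.34 − (-0.26) = 0.60 V.
Balancing electrons gives n = 2; the reaction quotient is Q = [Ni²⁺]/[Cu²⁺] = 0.0500.
E = E° − (RT/nF) ln Q = 0.60 − (8.314×363)/(2×96500) × (-2.996) = 0.600 + 0.047 = 0.647 V.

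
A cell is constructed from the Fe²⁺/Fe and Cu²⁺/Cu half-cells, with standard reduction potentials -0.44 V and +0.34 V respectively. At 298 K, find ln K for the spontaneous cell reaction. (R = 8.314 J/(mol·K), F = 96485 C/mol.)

ln K = 60.8

E°_cell = +0.34 − (-0.44) = 0.78 V, with n = 2 electrons transferred.
At equilibrium E = 0, so the Nernst equation gives ln K = nFE°/RT = (2)(96485)(0.78)/((8.314)(298)) = 60.75.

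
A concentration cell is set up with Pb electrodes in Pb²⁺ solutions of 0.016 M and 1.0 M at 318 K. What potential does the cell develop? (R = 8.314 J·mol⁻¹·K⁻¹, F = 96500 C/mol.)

0.057 V

Both half-cells are Pb²⁺/Pb, so E°_cell = 0. The concentrated side is the cathode; the cell reaction moves Pb²⁺ from high to low concentration with n = 2.
Q = [Pb²⁺]_dilute/[Pb²⁺]_conc = 0.016/1.0 = 0.0160.
E = 0 − (RT/nF) ln Q = −((8.314×318)/(2×96500))(-4.135) = 0.0566 V.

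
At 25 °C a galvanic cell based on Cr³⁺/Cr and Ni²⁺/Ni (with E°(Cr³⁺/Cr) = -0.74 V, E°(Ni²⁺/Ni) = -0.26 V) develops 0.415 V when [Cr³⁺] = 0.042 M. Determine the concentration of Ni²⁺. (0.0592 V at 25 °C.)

7.7 × 10^-4 M

From the Nernst equation, log Q = n(E° − E)/0.0592 = 6(0.48 − 0.415)/0.0592 = 6.588, so Q = 3.87 × 10^6.
With Q = [Cr³⁺]^2/[Ni²⁺]^3 and the known concentrations, [Ni²⁺]^3 in the denominator gives [Ni²⁺] = 7.7 × 10^-4 M.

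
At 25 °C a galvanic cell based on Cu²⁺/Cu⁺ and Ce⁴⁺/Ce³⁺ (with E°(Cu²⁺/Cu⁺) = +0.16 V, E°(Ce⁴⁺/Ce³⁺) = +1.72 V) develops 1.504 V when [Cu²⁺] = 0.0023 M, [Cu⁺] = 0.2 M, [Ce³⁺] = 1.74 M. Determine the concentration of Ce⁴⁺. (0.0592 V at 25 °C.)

0.0023 M

From the Nernst equation, log Q = n(E° − E)/0.0592 = 1(1.56 − 1.504)/0.0592 = 0.946, so Q = 8.83.
With Q = [Cu²⁺]·[Ce³⁺]/([Cu⁺]·[Ce⁴⁺]) and the known concentrations, [Ce⁴⁺] in the denominator gives [Ce⁴⁺] = 0.0023 M.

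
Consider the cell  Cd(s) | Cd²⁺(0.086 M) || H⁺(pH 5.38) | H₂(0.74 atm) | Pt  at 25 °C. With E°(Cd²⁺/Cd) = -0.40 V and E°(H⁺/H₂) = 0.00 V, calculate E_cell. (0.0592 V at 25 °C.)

0.12 V

The hydrogen couple is the cathode, so E°_cell = 0.40 V; n = 2.
[H⁺] = 10^(−5.38) = 4.2 × 10^-6 M, and Q = [Cd²⁺]·P(H₂) / [H⁺]^2 = 3.66 × 10^9.
E = E° − (0.0592/2) log Q = 0.40 − (0.0592/2)(9.564) = 0.117 V.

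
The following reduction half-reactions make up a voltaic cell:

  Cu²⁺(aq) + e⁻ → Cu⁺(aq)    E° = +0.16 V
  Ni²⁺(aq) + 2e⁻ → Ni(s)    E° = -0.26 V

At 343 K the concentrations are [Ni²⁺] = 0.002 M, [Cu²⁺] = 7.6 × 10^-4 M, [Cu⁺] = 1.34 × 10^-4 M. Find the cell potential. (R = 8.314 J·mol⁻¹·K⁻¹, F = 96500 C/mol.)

The Cu²⁺/Cu⁺ couple has the higher reduction potential and acts as the cathode, so E°_cell = +0.16 − (-0.26) = 0.42 V.
Balancing electrons gives n = 2; the reaction quotient is Q = [Ni²⁺]·[Cu⁺]^2/[Cu²⁺]^2 = 6.22 × 10^-5.
E = E° − (RT/nF) ln Q = 0.42 − (8.314×343)/(2×96500) × (-9.686) = 0.420 + 0.143 = 0.563 V.

0.563 V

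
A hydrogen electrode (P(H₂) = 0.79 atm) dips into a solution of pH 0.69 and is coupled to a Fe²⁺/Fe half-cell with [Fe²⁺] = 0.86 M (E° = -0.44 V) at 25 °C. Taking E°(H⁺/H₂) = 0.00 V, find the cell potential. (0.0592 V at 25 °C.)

The hydrogen couple is the cathode, so E°_cell = 0.44 V; n = 2.
[H⁺] = 10^(−0.69) = 0.20 M, and Q = [Fe²⁺]·P(H₂) / [H⁺]^2 = 16.3.
E = E° − (0.0592/2) log Q = 0.44 − (0.0592/2)(1.212) = 0.404 V.

0.40 V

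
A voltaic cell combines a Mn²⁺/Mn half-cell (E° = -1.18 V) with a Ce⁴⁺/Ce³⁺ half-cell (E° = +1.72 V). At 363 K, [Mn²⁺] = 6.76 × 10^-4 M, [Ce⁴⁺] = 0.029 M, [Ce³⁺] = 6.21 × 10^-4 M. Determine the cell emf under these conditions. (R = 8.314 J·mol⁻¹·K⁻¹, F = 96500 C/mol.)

3.13 V

The Ce⁴⁺/Ce³⁺ couple has the higher reduction potential and acts as the cathode, so E°_cell = +1.72 − (-1.18) = 2.90 V.
Balancing electrons gives n = 2; the reaction quotient is Q = [Mn²⁺]·[Ce³⁺]^2/[Ce⁴⁺]^2 = 3.1 × 10^-7.
E = E° − (RT/nF) ln Q = 2.90 − (8.314×363)/(2×96500) × (-14.987) = 2.900 + 0.234 = 3.134 V.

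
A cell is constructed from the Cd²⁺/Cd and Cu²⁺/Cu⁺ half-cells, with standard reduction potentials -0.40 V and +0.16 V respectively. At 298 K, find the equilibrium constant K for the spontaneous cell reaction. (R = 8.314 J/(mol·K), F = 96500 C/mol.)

8.8 × 10^18

E°_cell = +0.16 − (-0.40) = 0.56 V, with n = 2 electrons transferred.
At equilibrium E = 0, so the Nernst equation gives ln K = nFE°/RT = (2)(96500)(0.56)/((8.314)(298)) = 43.62.
K = e^43.62 = 8.8 × 10^18.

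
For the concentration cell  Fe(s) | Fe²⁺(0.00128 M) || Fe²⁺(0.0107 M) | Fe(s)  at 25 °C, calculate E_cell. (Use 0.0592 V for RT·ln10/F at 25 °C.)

Both half-cells are Fe²⁺/Fe, so E°_cell = 0. The concentrated side is the cathode; the cell reaction moves Fe²⁺ from high to low concentration with n = 2.
Q = [Fe²⁺]_dilute/[Fe²⁺]_conc = 0.00128/0.0107 = 0.120.
E = 0 − (0.0592/2) log Q = −(0.0592/2)(-0.922) = 0.0273 V.

0.027 V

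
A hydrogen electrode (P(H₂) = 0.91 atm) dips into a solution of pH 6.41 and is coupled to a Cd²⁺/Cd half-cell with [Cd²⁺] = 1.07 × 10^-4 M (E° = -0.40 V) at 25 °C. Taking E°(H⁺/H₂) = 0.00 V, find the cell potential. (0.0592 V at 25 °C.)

0.14 V

The hydrogen couple is the cathode, so E°_cell = 0.40 V; n = 2.
[H⁺] = 10^(−6.41) = 3.9 × 10^-7 M, and Q = [Cd²⁺]·P(H₂) / [H⁺]^2 = 6.43 × 10^8.
E = E° − (0.0592/2) log Q = 0.40 − (0.0592/2)(8.808) = 0.139 V.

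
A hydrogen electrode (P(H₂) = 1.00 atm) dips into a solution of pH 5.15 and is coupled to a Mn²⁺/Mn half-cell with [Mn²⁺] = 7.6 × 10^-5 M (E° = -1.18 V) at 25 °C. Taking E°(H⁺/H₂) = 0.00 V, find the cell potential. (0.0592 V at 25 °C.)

1.00 V

The hydrogen couple is the cathode, so E°_cell = 1.18 V; n = 2.
[H⁺] = 10^(−5.15) = 7.1 × 10^-6 M, and Q = [Mn²⁺]·P(H₂) / [H⁺]^2 = 1.52 × 10^6.
E = E° − (0.0592/2) log Q = 1.18 − (0.0592/2)(6.181) = 0.997 V.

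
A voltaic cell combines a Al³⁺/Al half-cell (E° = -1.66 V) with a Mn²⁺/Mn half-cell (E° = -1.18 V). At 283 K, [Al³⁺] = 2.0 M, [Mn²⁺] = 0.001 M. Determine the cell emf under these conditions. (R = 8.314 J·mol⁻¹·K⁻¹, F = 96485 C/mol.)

The Mn²⁺/Mn couple has the higher reduction potential and acts as the cathode, so E°_cell = -1.18 − (-1.66) = 0.48 V.
Balancing electrons gives n = 6; the reaction quotient is Q = [Al³⁺]^2/[Mn²⁺]^3 = 4 × 10^9.
E = E° − (RT/nF) ln Q = 0.48 − (8.314×283)/(6×96485) × (22.110) = 0.480 − 0.090 = 0.390 V.

0.390 V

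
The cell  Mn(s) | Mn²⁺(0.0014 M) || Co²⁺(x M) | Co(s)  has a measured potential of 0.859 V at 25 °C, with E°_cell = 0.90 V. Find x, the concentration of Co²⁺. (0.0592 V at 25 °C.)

From the Nernst equation, log Q = n(E° − E)/0.0592 = 2(0.90 − 0.859)/0.0592 = 1.385, so Q = 24.3.
With Q = [Mn²⁺]/[Co²⁺] and the known concentrations, [Co²⁺] in the denominator gives [Co²⁺] = 5.8 × 10^-5 M.

5.8 × 10^-5 M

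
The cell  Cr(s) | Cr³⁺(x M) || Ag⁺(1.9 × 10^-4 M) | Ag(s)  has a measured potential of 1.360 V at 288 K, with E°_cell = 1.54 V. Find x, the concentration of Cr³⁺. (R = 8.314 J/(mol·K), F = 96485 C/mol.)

From the Nernst equation, ln Q = nF(E° − E)/RT = 3×96485×(1.54 − 1.360)/(8.314×288) = 21.760, so Q = 2.82 × 10^9.
With Q = [Cr³⁺]/[Ag⁺]^3 and the known concentrations, [Cr³⁺] in the numerator gives [Cr³⁺] = 0.019 M.

0.019 M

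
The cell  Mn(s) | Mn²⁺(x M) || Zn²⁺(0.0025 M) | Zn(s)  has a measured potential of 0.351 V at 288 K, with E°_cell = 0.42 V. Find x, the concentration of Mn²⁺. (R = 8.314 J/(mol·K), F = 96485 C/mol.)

From the Nernst equation, ln Q = nF(E° − E)/RT = 2×96485×(0.42 − 0.351)/(8.314×288) = 5.561, so Q = 260.
With Q = [Mn²⁺]/[Zn²⁺] and the known concentrations, [Mn²⁺] in the numerator gives [Mn²⁺] = 0.65 M.

0.65 M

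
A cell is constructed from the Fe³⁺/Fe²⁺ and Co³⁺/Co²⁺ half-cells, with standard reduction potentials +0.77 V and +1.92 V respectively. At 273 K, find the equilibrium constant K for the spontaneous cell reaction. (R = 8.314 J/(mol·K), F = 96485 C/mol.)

1.7 × 10^21

E°_cell = +1.92 − (+0.77) = 1.15 V, with n = 1 electron transferred.
At equilibrium E = 0, so the Nernst equation gives ln K = nFE°/RT = (1)(96485)(1.15)/((8.314)(273)) = 48.89.
K = e^48.89 = 1.7 × 10^21.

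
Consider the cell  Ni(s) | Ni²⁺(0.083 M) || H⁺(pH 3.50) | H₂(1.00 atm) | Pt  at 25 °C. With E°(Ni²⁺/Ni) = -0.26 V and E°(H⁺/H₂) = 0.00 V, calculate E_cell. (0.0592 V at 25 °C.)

0.085 V

The hydrogen couple is the cathode, so E°_cell = 0.26 V; n = 2.
[H⁺] = 10^(−3.50) = 3.2 × 10^-4 M, and Q = [Ni²⁺]·P(H₂) / [H⁺]^2 = 8.3 × 10^5.
E = E° − (0.0592/2) log Q = 0.26 − (0.0592/2)(5.919) = 0.085 V.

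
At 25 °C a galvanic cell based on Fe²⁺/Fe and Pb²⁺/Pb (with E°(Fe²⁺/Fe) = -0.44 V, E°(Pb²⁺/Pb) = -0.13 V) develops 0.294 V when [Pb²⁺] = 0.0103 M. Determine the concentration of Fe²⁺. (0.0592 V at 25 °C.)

0.036 M

From the Nernst equation, log Q = n(E° − E)/0.0592 = 2(0.31 − 0.294)/0.0592 = 0.541, so Q = 3.47.
With Q = [Fe²⁺]/[Pb²⁺] and the known concentrations, [Fe²⁺] in the numerator gives [Fe²⁺] = 0.036 M.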